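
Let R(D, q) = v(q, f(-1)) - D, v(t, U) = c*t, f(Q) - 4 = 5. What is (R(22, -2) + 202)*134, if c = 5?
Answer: 22780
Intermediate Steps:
f(Q) = 9 (f(Q) = 4 + 5 = 9)
v(t, U) = 5*t
R(D, q) = -D + 5*q (R(D, q) = 5*q - D = -D + 5*q)
(R(22, -2) + 202)*134 = ((-1*22 + 5*(-2)) + 202)*134 = ((-22 - 10) + 202)*134 = (-32 + 202)*134 = 170*134 = 22780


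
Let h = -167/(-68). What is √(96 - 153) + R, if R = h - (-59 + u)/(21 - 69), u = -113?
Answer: -115/102 + I*√57 ≈ -1.1275 + 7.5498*I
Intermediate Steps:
h = 167/68 (h = -167*(-1/68) = 167/68 ≈ 2.4559)
R = -115/102 (R = 167/68 - (-59 - 113)/(21 - 69) = 167/68 - (-172)/(-48) = 167/68 - (-172)*(-1)/48 = 167/68 - 1*43/12 = 167/68 - 43/12 = -115/102 ≈ -1.1275)
√(96 - 153) + R = √(96 - 153) - 115/102 = √(-57) - 115/102 = I*√57 - 115/102 = -115/102 + I*√57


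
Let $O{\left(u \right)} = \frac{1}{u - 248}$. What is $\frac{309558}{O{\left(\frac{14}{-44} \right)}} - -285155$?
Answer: $- \frac{842420972}{11} \approx -7.6584 \cdot 10^{7}$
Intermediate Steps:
$O{\left(u \right)} = \frac{1}{-248 + u}$
$\frac{309558}{O{\left(\frac{14}{-44} \right)}} - -285155 = \frac{309558}{\frac{1}{-248 + \frac{14}{-44}}} - -285155 = \frac{309558}{\frac{1}{-248 + 14 \left(- \frac{1}{44}\right)}} + 285155 = \frac{309558}{\frac{1}{-248 - \frac{7}{22}}} + 285155 = \frac{309558}{\frac{1}{- \frac{5463}{22}}} + 285155 = \frac{309558}{- \frac{22}{5463}} + 285155 = 309558 \left(- \frac{5463}{22}\right) + 285155 = - \frac{845557677}{11} + 285155 = - \frac{842420972}{11}$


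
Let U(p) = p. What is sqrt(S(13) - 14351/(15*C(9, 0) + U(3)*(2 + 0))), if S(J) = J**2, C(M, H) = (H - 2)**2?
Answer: I*sqrt(211002)/66 ≈ 6.9598*I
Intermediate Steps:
C(M, H) = (-2 + H)**2
sqrt(S(13) - 14351/(15*C(9, 0) + U(3)*(2 + 0))) = sqrt(13**2 - 14351/(15*(-2 + 0)**2 + 3*(2 + 0))) = sqrt(169 - 14351/(15*(-2)**2 + 3*2)) = sqrt(169 - 14351/(15*4 + 6)) = sqrt(169 - 14351/(60 + 6)) = sqrt(169 - 14351/66) = sqrt(-3197/66) = I*sqrt(211002)/66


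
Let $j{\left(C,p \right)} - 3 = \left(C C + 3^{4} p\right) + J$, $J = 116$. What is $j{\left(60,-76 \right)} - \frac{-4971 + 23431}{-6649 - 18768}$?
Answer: $- \frac{61922769}{25417} \approx -2436.3$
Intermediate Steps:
$j{\left(C,p \right)} = 119 + C^{2} + 81 p$ ($j{\left(C,p \right)} = 3 + \left(\left(C C + 3^{4} p\right) + 116\right) = 3 + \left(\left(C^{2} + 81 p\right) + 116\right) = 3 + \left(116 + C^{2} + 81 p\right) = 119 + C^{2} + 81 p$)
$j{\left(60,-76 \right)} - \frac{-4971 + 23431}{-6649 - 18768} = \left(119 + 60^{2} + 81 \left(-76\right)\right) - \frac{-4971 + 23431}{-6649 - 18768} = \left(119 + 3600 - 6156\right) - \frac{18460}{-25417} = -2437 - 18460 \left(- \frac{1}{25417}\right) = -2437 - - \frac{18460}{25417} = -2437 + \frac{18460}{25417} = - \frac{61922769}{25417}$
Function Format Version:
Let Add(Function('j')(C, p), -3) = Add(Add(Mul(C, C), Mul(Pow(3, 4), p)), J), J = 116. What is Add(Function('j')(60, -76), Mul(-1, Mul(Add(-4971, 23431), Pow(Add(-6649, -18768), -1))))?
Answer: Rational(-61922769, 25417) ≈ -2436.3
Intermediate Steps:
Function('j')(C, p) = Add(119, Pow(C, 2), Mul(81, p)) (Function('j')(C, p) = Add(3, Add(Add(Mul(C, C), Mul(Pow(3, 4), p)), 116)) = Add(3, Add(Add(Pow(C, 2), Mul(81, p)), 116)) = Add(3, Add(116, Pow(C, 2), Mul(81, p))) = Add(119, Pow(C, 2), Mul(81, p)))
Add(Function('j')(60, -76), Mul(-1, Mul(Add(-4971, 23431), Pow(Add(-6649, -18768), -1)))) = Add(Add(119, Pow(60, 2), Mul(81, -76)), Mul(-1, Mul(Add(-4971, 23431), Pow(Add(-6649, -18768), -1)))) = Add(Add(119, 3600, -6156), Mul(-1, Mul(18460, Pow(-25417, -1)))) = Add(-2437, Mul(-1, Mul(18460, Rational(-1, 25417)))) = Add(-2437, Mul(-1, Rational(-18460, 25417))) = Add(-2437, Rational(18460, 25417)) = Rational(-61922769, 25417)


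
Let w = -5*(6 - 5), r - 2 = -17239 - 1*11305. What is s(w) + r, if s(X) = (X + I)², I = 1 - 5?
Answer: -28461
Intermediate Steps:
r = -28542 (r = 2 + (-17239 - 1*11305) = 2 + (-17239 - 11305) = 2 - 28544 = -28542)
I = -4
w = -5 (w = -5*1 = -5)
s(X) = (-4 + X)² (s(X) = (X - 4)² = (-4 + X)²)
s(w) + r = (-4 - 5)² - 28542 = (-9)² - 28542 = 81 - 28542 = -28461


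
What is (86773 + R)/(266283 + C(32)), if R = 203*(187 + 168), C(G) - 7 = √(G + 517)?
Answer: 42296971020/70910363551 - 476514*√61/70910363551 ≈ 0.59643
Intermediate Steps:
C(G) = 7 + √(517 + G) (C(G) = 7 + √(G + 517) = 7 + √(517 + G))
R = 72065 (R = 203*355 = 72065)
(86773 + R)/(266283 + C(32)) = (86773 + 72065)/(266283 + (7 + √(517 + 32))) = 158838/(266283 + (7 + √549)) = 158838/(266283 + (7 + 3*√61)) = 158838/(266290 + 3*√61)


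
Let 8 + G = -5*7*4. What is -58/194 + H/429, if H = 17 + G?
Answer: -25148/41613 ≈ -0.60433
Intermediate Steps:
G = -148 (G = -8 - 5*7*4 = -8 - 35*4 = -8 - 140 = -148)
H = -131 (H = 17 - 148 = -131)
-58/194 + H/429 = -58/194 - 131/429 = -58*1/194 - 131*1/429 = -29/97 - 131/429 = -25148/41613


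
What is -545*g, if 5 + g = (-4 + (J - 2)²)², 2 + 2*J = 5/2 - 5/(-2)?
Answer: -79025/16 ≈ -4939.1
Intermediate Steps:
J = 3/2 (J = -1 + (5/2 - 5/(-2))/2 = -1 + (5*(½) - 5*(-½))/2 = -1 + (5/2 + 5/2)/2 = -1 + (½)*5 = -1 + 5/2 = 3/2 ≈ 1.5000)
g = 145/16 (g = -5 + (-4 + (3/2 - 2)²)² = -5 + (-4 + (-½)²)² = -5 + (-4 + ¼)² = -5 + (-15/4)² = -5 + 225/16 = 145/16 ≈ 9.0625)
-545*g = -545*145/16 = -79025/16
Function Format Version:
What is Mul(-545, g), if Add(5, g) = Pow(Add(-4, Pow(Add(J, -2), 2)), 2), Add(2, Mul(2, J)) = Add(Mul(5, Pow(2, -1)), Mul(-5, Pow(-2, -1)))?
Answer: Rational(-79025, 16) ≈ -4939.1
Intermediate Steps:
J = Rational(3, 2) (J = Add(-1, Mul(Rational(1, 2), Add(Mul(5, Pow(2, -1)), Mul(-5, Pow(-2, -1))))) = Add(-1, Mul(Rational(1, 2), Add(Mul(5, Rational(1, 2)), Mul(-5, Rational(-1, 2))))) = Add(-1, Mul(Rational(1, 2), Add(Rational(5, 2), Rational(5, 2)))) = Add(-1, Mul(Rational(1, 2), 5)) = Add(-1, Rational(5, 2)) = Rational(3, 2) ≈ 1.5000)
g = Rational(145, 16) (g = Add(-5, Pow(Add(-4, Pow(Add(Rational(3, 2), -2), 2)), 2)) = Add(-5, Pow(Add(-4, Pow(Rational(-1, 2), 2)), 2)) = Add(-5, Pow(Add(-4, Rational(1, 4)), 2)) = Add(-5, Pow(Rational(-15, 4), 2)) = Add(-5, Rational(225, 16)) = Rational(145, 16) ≈ 9.0625)
Mul(-545, g) = Mul(-545, Rational(145, 16)) = Rational(-79025, 16)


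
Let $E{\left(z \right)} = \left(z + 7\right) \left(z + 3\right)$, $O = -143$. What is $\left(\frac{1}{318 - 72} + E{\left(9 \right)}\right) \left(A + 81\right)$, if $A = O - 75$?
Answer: $- \frac{6470921}{246} \approx -26305.0$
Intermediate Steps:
$E{\left(z \right)} = \left(3 + z\right) \left(7 + z\right)$ ($E{\left(z \right)} = \left(7 + z\right) \left(3 + z\right) = \left(3 + z\right) \left(7 + z\right)$)
$A = -218$ ($A = -143 - 75 = -218$)
$\left(\frac{1}{318 - 72} + E{\left(9 \right)}\right) \left(A + 81\right) = \left(\frac{1}{318 - 72} + \left(21 + 9^{2} + 10 \cdot 9\right)\right) \left(-218 + 81\right) = \left(\frac{1}{246} + \left(21 + 81 + 90\right)\right) \left(-137\right) = \left(\frac{1}{246} + 192\right) \left(-137\right) = \frac{47233}{246} \left(-137\right) = - \frac{6470921}{246}$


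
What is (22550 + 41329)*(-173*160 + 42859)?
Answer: 969619341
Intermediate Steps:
(22550 + 41329)*(-173*160 + 42859) = 63879*(-27680 + 42859) = 63879*15179 = 969619341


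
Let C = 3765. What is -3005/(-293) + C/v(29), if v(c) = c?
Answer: 1190290/8497 ≈ 140.08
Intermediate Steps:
-3005/(-293) + C/v(29) = -3005/(-293) + 3765/29 = -3005*(-1/293) + 3765*(1/29) = 3005/293 + 3765/29 = 1190290/8497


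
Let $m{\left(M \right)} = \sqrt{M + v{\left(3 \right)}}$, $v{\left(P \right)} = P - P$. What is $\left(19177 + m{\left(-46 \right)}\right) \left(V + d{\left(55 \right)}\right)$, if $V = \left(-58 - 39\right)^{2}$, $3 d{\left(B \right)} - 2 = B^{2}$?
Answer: $199785986 + 10418 i \sqrt{46} \approx 1.9979 \cdot 10^{8} + 70658.0 i$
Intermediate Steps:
$d{\left(B \right)} = \frac{2}{3} + \frac{B^{2}}{3}$
$v{\left(P \right)} = 0$
$V = 9409$ ($V = \left(-97\right)^{2} = 9409$)
$m{\left(M \right)} = \sqrt{M}$ ($m{\left(M \right)} = \sqrt{M + 0} = \sqrt{M}$)
$\left(19177 + m{\left(-46 \right)}\right) \left(V + d{\left(55 \right)}\right) = \left(19177 + \sqrt{-46}\right) \left(9409 + \left(\frac{2}{3} + \frac{55^{2}}{3}\right)\right) = \left(19177 + i \sqrt{46}\right) \left(9409 + \left(\frac{2}{3} + \frac{1}{3} \cdot 3025\right)\right) = \left(19177 + i \sqrt{46}\right) \left(9409 + \left(\frac{2}{3} + \frac{3025}{3}\right)\right) = \left(19177 + i \sqrt{46}\right) \left(9409 + 1009\right) = \left(19177 + i \sqrt{46}\right) 10418 = 199785986 + 10418 i \sqrt{46}$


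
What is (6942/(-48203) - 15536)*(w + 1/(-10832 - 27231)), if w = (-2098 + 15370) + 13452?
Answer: -761766349627276250/1834750789 ≈ -4.1519e+8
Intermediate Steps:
w = 26724 (w = 13272 + 13452 = 26724)
(6942/(-48203) - 15536)*(w + 1/(-10832 - 27231)) = (6942/(-48203) - 15536)*(26724 + 1/(-10832 - 27231)) = (6942*(-1/48203) - 15536)*(26724 + 1/(-38063)) = (-6942/48203 - 15536)*(26724 - 1/38063) = -748888750/48203*1017195611/38063 = -761766349627276250/1834750789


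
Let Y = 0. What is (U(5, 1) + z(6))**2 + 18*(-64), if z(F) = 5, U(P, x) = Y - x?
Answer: -1136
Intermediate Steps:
U(P, x) = -x (U(P, x) = 0 - x = -x)
(U(5, 1) + z(6))**2 + 18*(-64) = (-1*1 + 5)**2 + 18*(-64) = (-1 + 5)**2 - 1152 = 4**2 - 1152 = 16 - 1152 = -1136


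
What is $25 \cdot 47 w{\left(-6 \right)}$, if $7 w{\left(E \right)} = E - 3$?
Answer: $- \frac{10575}{7} \approx -1510.7$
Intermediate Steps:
$w{\left(E \right)} = - \frac{3}{7} + \frac{E}{7}$ ($w{\left(E \right)} = \frac{E - 3}{7} = \frac{-3 + E}{7} = - \frac{3}{7} + \frac{E}{7}$)
$25 \cdot 47 w{\left(-6 \right)} = 25 \cdot 47 \left(- \frac{3}{7} + \frac{1}{7} \left(-6\right)\right) = 1175 \left(- \frac{3}{7} - \frac{6}{7}\right) = 1175 \left(- \frac{9}{7}\right) = - \frac{10575}{7}$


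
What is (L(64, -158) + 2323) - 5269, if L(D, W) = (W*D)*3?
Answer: -33282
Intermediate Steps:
L(D, W) = 3*D*W (L(D, W) = (D*W)*3 = 3*D*W)
(L(64, -158) + 2323) - 5269 = (3*64*(-158) + 2323) - 5269 = (-30336 + 2323) - 5269 = -28013 - 5269 = -33282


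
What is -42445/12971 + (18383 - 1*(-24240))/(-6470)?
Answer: -827482083/83922370 ≈ -9.8601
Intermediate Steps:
-42445/12971 + (18383 - 1*(-24240))/(-6470) = -42445*1/12971 + (18383 + 24240)*(-1/6470) = -42445/12971 + 42623*(-1/6470) = -42445/12971 - 42623/6470 = -827482083/83922370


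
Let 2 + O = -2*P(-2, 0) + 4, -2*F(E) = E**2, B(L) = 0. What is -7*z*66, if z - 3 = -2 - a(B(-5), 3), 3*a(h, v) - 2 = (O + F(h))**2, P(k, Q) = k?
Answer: 5390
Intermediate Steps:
F(E) = -E**2/2
O = 6 (O = -2 + (-2*(-2) + 4) = -2 + (4 + 4) = -2 + 8 = 6)
a(h, v) = 2/3 + (6 - h**2/2)**2/3
z = -35/3 (z = 3 + (-2 - (2/3 + (-12 + 0**2)**2/12)) = 3 + (-2 - (2/3 + (-12 + 0)**2/12)) = 3 + (-2 - (2/3 + (1/12)*(-12)**2)) = 3 + (-2 - (2/3 + (1/12)*144)) = 3 + (-2 - (2/3 + 12)) = 3 + (-2 - 1*38/3) = 3 + (-2 - 38/3) = 3 - 44/3 = -35/3 ≈ -11.667)
-7*z*66 = -7*(-35/3)*66 = (245/3)*66 = 5390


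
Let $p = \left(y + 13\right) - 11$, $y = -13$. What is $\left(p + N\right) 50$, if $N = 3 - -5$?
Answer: $-150$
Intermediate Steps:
$p = -11$ ($p = \left(-13 + 13\right) - 11 = 0 - 11 = -11$)
$N = 8$ ($N = 3 + 5 = 8$)
$\left(p + N\right) 50 = \left(-11 + 8\right) 50 = \left(-3\right) 50 = -150$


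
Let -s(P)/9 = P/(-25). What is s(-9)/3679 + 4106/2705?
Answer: 75486049/49758475 ≈ 1.5170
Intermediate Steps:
s(P) = 9*P/25 (s(P) = -9*P/(-25) = -9*P*(-1)/25 = -(-9)*P/25 = 9*P/25)
s(-9)/3679 + 4106/2705 = ((9/25)*(-9))/3679 + 4106/2705 = -81/25*1/3679 + 4106*(1/2705) = -81/91975 + 4106/2705 = 75486049/49758475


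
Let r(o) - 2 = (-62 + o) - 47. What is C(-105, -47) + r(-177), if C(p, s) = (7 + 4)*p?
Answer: -1439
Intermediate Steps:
C(p, s) = 11*p
r(o) = -107 + o (r(o) = 2 + ((-62 + o) - 47) = 2 + (-109 + o) = -107 + o)
C(-105, -47) + r(-177) = 11*(-105) + (-107 - 177) = -1155 - 284 = -1439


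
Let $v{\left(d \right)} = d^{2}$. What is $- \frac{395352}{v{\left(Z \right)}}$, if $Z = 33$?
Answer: $- \frac{43928}{121} \approx -363.04$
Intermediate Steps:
$- \frac{395352}{v{\left(Z \right)}} = - \frac{395352}{33^{2}} = - \frac{395352}{1089} = \left(-395352\right) \frac{1}{1089} = - \frac{43928}{121}$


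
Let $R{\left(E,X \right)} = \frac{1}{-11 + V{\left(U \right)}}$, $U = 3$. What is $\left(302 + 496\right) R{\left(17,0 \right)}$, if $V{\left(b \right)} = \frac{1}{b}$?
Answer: $- \frac{1197}{16} \approx -74.813$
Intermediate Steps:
$R{\left(E,X \right)} = - \frac{3}{32}$ ($R{\left(E,X \right)} = \frac{1}{-11 + \frac{1}{3}} = \frac{1}{- \frac{32}{3}} = - \frac{3}{32}$)
$\left(302 + 496\right) R{\left(17,0 \right)} = \left(302 + 496\right) \left(- \frac{3}{32}\right) = 798 \left(- \frac{3}{32}\right) = - \frac{1197}{16}$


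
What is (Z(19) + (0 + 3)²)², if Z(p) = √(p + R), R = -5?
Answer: (9 + √14)² ≈ 162.35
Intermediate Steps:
Z(p) = √(-5 + p) (Z(p) = √(p - 5) = √(-5 + p))
(Z(19) + (0 + 3)²)² = (√(-5 + 19) + (0 + 3)²)² = (√14 + 3²)² = (√14 + 9)² = (9 + √14)²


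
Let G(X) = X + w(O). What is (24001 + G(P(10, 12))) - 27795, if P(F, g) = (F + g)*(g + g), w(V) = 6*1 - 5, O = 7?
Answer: -3265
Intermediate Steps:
w(V) = 1 (w(V) = 6 - 5 = 1)
P(F, g) = 2*g*(F + g) (P(F, g) = (F + g)*(2*g) = 2*g*(F + g))
G(X) = 1 + X (G(X) = X + 1 = 1 + X)
(24001 + G(P(10, 12))) - 27795 = (24001 + (1 + 2*12*(10 + 12))) - 27795 = (24001 + (1 + 2*12*22)) - 27795 = (24001 + (1 + 528)) - 27795 = (24001 + 529) - 27795 = 24530 - 27795 = -3265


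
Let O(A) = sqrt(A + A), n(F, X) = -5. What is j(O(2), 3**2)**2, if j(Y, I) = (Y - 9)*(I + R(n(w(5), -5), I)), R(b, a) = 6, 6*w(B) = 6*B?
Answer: 11025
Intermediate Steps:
w(B) = B (w(B) = (6*B)/6 = B)
O(A) = sqrt(2)*sqrt(A) (O(A) = sqrt(2*A) = sqrt(2)*sqrt(A))
j(Y, I) = (-9 + Y)*(6 + I) (j(Y, I) = (Y - 9)*(I + 6) = (-9 + Y)*(6 + I))
j(O(2), 3**2)**2 = (-54 - 9*3**2 + 6*(sqrt(2)*sqrt(2)) + 3**2*(sqrt(2)*sqrt(2)))**2 = (-54 - 9*9 + 6*2 + 9*2)**2 = (-54 - 81 + 12 + 18)**2 = (-105)**2 = 11025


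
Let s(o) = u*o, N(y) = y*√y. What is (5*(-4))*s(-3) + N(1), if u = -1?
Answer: -59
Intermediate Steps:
N(y) = y^(3/2)
s(o) = -o
(5*(-4))*s(-3) + N(1) = (5*(-4))*(-1*(-3)) + 1^(3/2) = -20*3 + 1 = -60 + 1 = -59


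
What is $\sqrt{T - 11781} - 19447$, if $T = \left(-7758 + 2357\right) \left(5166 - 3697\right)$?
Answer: $-19447 + 5 i \sqrt{317834} \approx -19447.0 + 2818.8 i$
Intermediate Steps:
$T = -7934069$ ($T = \left(-5401\right) 1469 = -7934069$)
$\sqrt{T - 11781} - 19447 = \sqrt{-7934069 - 11781} - 19447 = \sqrt{-7945850} - 19447 = 5 i \sqrt{317834} - 19447 = -19447 + 5 i \sqrt{317834}$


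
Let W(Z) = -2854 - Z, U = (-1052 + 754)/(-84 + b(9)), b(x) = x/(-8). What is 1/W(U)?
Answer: -681/1945958 ≈ -0.00034996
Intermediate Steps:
b(x) = -x/8 (b(x) = x*(-1/8) = -x/8)
U = 2384/681 (U = (-1052 + 754)/(-84 - 1/8*9) = -298/(-84 - 9/8) = -298/(-681/8) = -298*(-8/681) = 2384/681 ≈ 3.5007)
1/W(U) = 1/(-2854 - 1*2384/681) = 1/(-2854 - 2384/681) = 1/(-1945958/681) = -681/1945958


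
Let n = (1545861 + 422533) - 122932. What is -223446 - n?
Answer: -2068908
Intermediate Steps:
n = 1845462 (n = 1968394 - 122932 = 1845462)
-223446 - n = -223446 - 1*1845462 = -223446 - 1845462 = -2068908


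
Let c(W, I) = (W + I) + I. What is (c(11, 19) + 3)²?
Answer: 2704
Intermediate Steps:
c(W, I) = W + 2*I (c(W, I) = (I + W) + I = W + 2*I)
(c(11, 19) + 3)² = ((11 + 2*19) + 3)² = ((11 + 38) + 3)² = (49 + 3)² = 52² = 2704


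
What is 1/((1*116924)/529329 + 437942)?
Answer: 529329/231815517842 ≈ 2.2834e-6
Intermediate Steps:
1/((1*116924)/529329 + 437942) = 1/(116924*(1/529329) + 437942) = 1/(116924/529329 + 437942) = 1/(231815517842/529329) = 529329/231815517842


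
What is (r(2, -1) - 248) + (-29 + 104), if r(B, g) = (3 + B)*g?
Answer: -178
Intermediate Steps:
r(B, g) = g*(3 + B)
(r(2, -1) - 248) + (-29 + 104) = (-(3 + 2) - 248) + (-29 + 104) = (-1*5 - 248) + 75 = (-5 - 248) + 75 = -253 + 75 = -178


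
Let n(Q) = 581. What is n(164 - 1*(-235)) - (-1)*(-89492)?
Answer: -88911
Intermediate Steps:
n(164 - 1*(-235)) - (-1)*(-89492) = 581 - (-1)*(-89492) = 581 - 1*89492 = 581 - 89492 = -88911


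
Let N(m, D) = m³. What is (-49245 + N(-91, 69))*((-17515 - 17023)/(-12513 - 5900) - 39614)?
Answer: 585556363771904/18413 ≈ 3.1801e+10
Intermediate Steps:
(-49245 + N(-91, 69))*((-17515 - 17023)/(-12513 - 5900) - 39614) = (-49245 + (-91)³)*((-17515 - 17023)/(-12513 - 5900) - 39614) = (-49245 - 753571)*(-34538/(-18413) - 39614) = -802816*(-34538*(-1/18413) - 39614) = -802816*(34538/18413 - 39614) = -802816*(-729378044/18413) = 585556363771904/18413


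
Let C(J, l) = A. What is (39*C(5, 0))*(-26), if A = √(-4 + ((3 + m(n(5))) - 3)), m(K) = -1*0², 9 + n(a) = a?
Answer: -2028*I ≈ -2028.0*I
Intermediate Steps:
n(a) = -9 + a
m(K) = 0 (m(K) = -1*0 = 0)
A = 2*I (A = √(-4 + ((3 + 0) - 3)) = √(-4 + (3 - 3)) = √(-4 + 0) = √(-4) = 2*I ≈ 2.0*I)
C(J, l) = 2*I
(39*C(5, 0))*(-26) = (39*(2*I))*(-26) = (78*I)*(-26) = -2028*I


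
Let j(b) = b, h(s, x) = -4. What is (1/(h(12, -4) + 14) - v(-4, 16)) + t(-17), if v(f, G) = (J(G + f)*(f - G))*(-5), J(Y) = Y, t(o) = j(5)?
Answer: -11949/10 ≈ -1194.9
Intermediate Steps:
t(o) = 5
v(f, G) = -5*(G + f)*(f - G) (v(f, G) = ((G + f)*(f - G))*(-5) = -5*(G + f)*(f - G))
(1/(h(12, -4) + 14) - v(-4, 16)) + t(-17) = (1/(-4 + 14) - 5*(16 - 4)*(16 - 1*(-4))) + 5 = (1/10 - 5*12*(16 + 4)) + 5 = (⅒ - 5*12*20) + 5 = (⅒ - 1*1200) + 5 = (⅒ - 1200) + 5 = -11999/10 + 5 = -11949/10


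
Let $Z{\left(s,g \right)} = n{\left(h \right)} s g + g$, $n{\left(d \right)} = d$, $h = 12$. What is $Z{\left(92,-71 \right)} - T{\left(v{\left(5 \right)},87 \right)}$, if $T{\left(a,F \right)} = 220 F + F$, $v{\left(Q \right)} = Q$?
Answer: $-97682$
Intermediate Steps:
$T{\left(a,F \right)} = 221 F$
$Z{\left(s,g \right)} = g + 12 g s$ ($Z{\left(s,g \right)} = 12 s g + g = 12 g s + g = g + 12 g s$)
$Z{\left(92,-71 \right)} - T{\left(v{\left(5 \right)},87 \right)} = - 71 \left(1 + 12 \cdot 92\right) - 221 \cdot 87 = - 71 \left(1 + 1104\right) - 19227 = \left(-71\right) 1105 - 19227 = -78455 - 19227 = -97682$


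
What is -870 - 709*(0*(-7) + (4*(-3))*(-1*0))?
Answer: -870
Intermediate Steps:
-870 - 709*(0*(-7) + (4*(-3))*(-1*0)) = -870 - 709*(0 - 12*0) = -870 - 709*(0 + 0) = -870 - 709*0 = -870 + 0 = -870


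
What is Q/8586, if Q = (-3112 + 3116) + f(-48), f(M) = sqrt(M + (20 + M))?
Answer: 2/4293 + I*sqrt(19)/4293 ≈ 0.00046587 + 0.0010154*I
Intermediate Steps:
f(M) = sqrt(20 + 2*M)
Q = 4 + 2*I*sqrt(19) (Q = (-3112 + 3116) + sqrt(20 + 2*(-48)) = 4 + sqrt(20 - 96) = 4 + sqrt(-76) = 4 + 2*I*sqrt(19) ≈ 4.0 + 8.7178*I)
Q/8586 = (4 + 2*I*sqrt(19))/8586 = (4 + 2*I*sqrt(19))*(1/8586) = 2/4293 + I*sqrt(19)/4293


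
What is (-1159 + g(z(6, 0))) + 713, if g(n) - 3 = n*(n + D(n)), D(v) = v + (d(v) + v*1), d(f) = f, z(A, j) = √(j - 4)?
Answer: -459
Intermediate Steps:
z(A, j) = √(-4 + j)
D(v) = 3*v (D(v) = v + (v + v*1) = v + (v + v) = v + 2*v = 3*v)
g(n) = 3 + 4*n² (g(n) = 3 + n*(n + 3*n) = 3 + n*(4*n) = 3 + 4*n²)
(-1159 + g(z(6, 0))) + 713 = (-1159 + (3 + 4*(√(-4 + 0))²)) + 713 = (-1159 + (3 + 4*(√(-4))²)) + 713 = (-1159 + (3 + 4*(2*I)²)) + 713 = (-1159 + (3 + 4*(-4))) + 713 = (-1159 + (3 - 16)) + 713 = (-1159 - 13) + 713 = -1172 + 713 = -459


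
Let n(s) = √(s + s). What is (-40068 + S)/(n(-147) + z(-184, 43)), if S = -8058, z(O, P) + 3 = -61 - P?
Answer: 5149482/11743 + 336882*I*√6/11743 ≈ 438.52 + 70.271*I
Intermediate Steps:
n(s) = √2*√s (n(s) = √(2*s) = √2*√s)
z(O, P) = -64 - P (z(O, P) = -3 + (-61 - P) = -64 - P)
(-40068 + S)/(n(-147) + z(-184, 43)) = (-40068 - 8058)/(√2*√(-147) + (-64 - 1*43)) = -48126/(√2*(7*I*√3) + (-64 - 43)) = -48126/(7*I*√6 - 107) = -48126/(-107 + 7*I*√6)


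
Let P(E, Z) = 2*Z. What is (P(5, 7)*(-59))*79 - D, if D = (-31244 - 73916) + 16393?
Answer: 23513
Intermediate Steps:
D = -88767 (D = -105160 + 16393 = -88767)
(P(5, 7)*(-59))*79 - D = ((2*7)*(-59))*79 - 1*(-88767) = (14*(-59))*79 + 88767 = -826*79 + 88767 = -65254 + 88767 = 23513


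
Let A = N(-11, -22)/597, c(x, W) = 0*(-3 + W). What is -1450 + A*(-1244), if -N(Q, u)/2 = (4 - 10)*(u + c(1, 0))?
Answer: -179078/199 ≈ -899.89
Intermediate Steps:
c(x, W) = 0
N(Q, u) = 12*u (N(Q, u) = -2*(4 - 10)*(u + 0) = -(-12)*u = 12*u)
A = -88/199 (A = (12*(-22))/597 = -264*1/597 = -88/199 ≈ -0.44221)
-1450 + A*(-1244) = -1450 - 88/199*(-1244) = -1450 + 109472/199 = -179078/199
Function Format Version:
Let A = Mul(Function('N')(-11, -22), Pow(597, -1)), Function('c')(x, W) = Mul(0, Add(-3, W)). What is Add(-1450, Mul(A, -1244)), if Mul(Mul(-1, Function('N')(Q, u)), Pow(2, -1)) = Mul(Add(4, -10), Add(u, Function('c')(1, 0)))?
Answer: Rational(-179078, 199) ≈ -899.89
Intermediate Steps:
Function('c')(x, W) = 0
Function('N')(Q, u) = Mul(12, u) (Function('N')(Q, u) = Mul(-2, Mul(Add(4, -10), Add(u, 0))) = Mul(-2, Mul(-6, u)) = Mul(12, u))
A = Rational(-88, 199) (A = Mul(Mul(12, -22), Pow(597, -1)) = Mul(-264, Rational(1, 597)) = Rational(-88, 199) ≈ -0.44221)
Add(-1450, Mul(A, -1244)) = Add(-1450, Mul(Rational(-88, 199), -1244)) = Add(-1450, Rational(109472, 199)) = Rational(-179078, 199)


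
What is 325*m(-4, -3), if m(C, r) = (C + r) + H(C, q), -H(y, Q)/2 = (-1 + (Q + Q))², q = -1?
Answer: -8125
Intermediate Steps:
H(y, Q) = -2*(-1 + 2*Q)² (H(y, Q) = -2*(-1 + (Q + Q))² = -2*(-1 + 2*Q)²)
m(C, r) = -18 + C + r (m(C, r) = (C + r) - 2*(-1 + 2*(-1))² = (C + r) - 2*(-1 - 2)² = (C + r) - 2*(-3)² = (C + r) - 2*9 = (C + r) - 18 = -18 + C + r)
325*m(-4, -3) = 325*(-18 - 4 - 3) = 325*(-25) = -8125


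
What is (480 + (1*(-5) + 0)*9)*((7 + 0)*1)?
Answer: 3045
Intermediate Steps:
(480 + (1*(-5) + 0)*9)*((7 + 0)*1) = (480 + (-5 + 0)*9)*(7*1) = (480 - 5*9)*7 = (480 - 45)*7 = 435*7 = 3045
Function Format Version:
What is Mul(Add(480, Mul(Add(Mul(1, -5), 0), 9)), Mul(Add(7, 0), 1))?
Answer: 3045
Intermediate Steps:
Mul(Add(480, Mul(Add(Mul(1, -5), 0), 9)), Mul(Add(7, 0), 1)) = Mul(Add(480, Mul(Add(-5, 0), 9)), Mul(7, 1)) = Mul(Add(480, Mul(-5, 9)), 7) = Mul(Add(480, -45), 7) = Mul(435, 7) = 3045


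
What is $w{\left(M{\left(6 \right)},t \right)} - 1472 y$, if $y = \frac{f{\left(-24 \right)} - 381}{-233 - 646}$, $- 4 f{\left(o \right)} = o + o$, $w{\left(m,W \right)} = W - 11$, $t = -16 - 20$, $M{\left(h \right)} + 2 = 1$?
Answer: $- \frac{194827}{293} \approx -664.94$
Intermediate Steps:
$M{\left(h \right)} = -1$ ($M{\left(h \right)} = -2 + 1 = -1$)
$t = -36$ ($t = -16 - 20 = -36$)
$w{\left(m,W \right)} = -11 + W$ ($w{\left(m,W \right)} = W - 11 = -11 + W$)
$f{\left(o \right)} = - \frac{o}{2}$ ($f{\left(o \right)} = - \frac{o + o}{4} = - \frac{2 o}{4} = - \frac{o}{2}$)
$y = \frac{123}{293}$ ($y = \frac{\left(- \frac{1}{2}\right) \left(-24\right) - 381}{-233 - 646} = \frac{12 - 381}{-879} = \left(-369\right) \left(- \frac{1}{879}\right) = \frac{123}{293} \approx 0.4198$)
$w{\left(M{\left(6 \right)},t \right)} - 1472 y = \left(-11 - 36\right) - \frac{181056}{293} = -47 - \frac{181056}{293} = - \frac{194827}{293}$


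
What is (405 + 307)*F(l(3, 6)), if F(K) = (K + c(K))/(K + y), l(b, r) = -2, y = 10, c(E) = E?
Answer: -356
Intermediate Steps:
F(K) = 2*K/(10 + K) (F(K) = (K + K)/(K + 10) = (2*K)/(10 + K) = 2*K/(10 + K))
(405 + 307)*F(l(3, 6)) = (405 + 307)*(2*(-2)/(10 - 2)) = 712*(2*(-2)/8) = 712*(2*(-2)*(⅛)) = 712*(-½) = -356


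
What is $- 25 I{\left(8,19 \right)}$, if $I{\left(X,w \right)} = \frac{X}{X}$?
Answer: $-25$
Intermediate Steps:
$I{\left(X,w \right)} = 1$
$- 25 I{\left(8,19 \right)} = \left(-25\right) 1 = -25$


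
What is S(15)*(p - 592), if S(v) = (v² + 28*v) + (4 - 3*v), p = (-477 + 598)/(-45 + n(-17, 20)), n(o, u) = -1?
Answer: -8260606/23 ≈ -3.5916e+5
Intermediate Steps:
p = -121/46 (p = (-477 + 598)/(-45 - 1) = 121/(-46) = 121*(-1/46) = -121/46 ≈ -2.6304)
S(v) = 4 + v² + 25*v
S(15)*(p - 592) = (4 + 15² + 25*15)*(-121/46 - 592) = (4 + 225 + 375)*(-27353/46) = 604*(-27353/46) = -8260606/23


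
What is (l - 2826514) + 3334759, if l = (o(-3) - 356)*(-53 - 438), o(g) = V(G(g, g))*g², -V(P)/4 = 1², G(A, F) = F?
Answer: 700717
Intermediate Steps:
V(P) = -4 (V(P) = -4*1² = -4*1 = -4)
o(g) = -4*g²
l = 192472 (l = (-4*(-3)² - 356)*(-53 - 438) = (-4*9 - 356)*(-491) = (-36 - 356)*(-491) = -392*(-491) = 192472)
(l - 2826514) + 3334759 = (192472 - 2826514) + 3334759 = -2634042 + 3334759 = 700717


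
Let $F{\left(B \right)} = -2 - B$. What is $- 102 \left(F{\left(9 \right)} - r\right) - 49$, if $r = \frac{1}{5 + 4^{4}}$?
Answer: $\frac{93385}{87} \approx 1073.4$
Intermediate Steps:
$r = \frac{1}{261}$ ($r = \frac{1}{5 + 256} = \frac{1}{261} \approx 0.0038314$)
$- 102 \left(F{\left(9 \right)} - r\right) - 49 = - 102 \left(\left(-2 - 9\right) - \frac{1}{261}\right) - 49 = - 102 \left(-11 - \frac{1}{261}\right) - 49 = \left(-102\right) \left(- \frac{2872}{261}\right) - 49 = \frac{97648}{87} - 49 = \frac{93385}{87}$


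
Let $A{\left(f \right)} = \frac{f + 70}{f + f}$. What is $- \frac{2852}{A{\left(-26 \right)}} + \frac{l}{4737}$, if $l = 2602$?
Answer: $\frac{175657634}{52107} \approx 3371.1$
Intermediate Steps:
$A{\left(f \right)} = \frac{70 + f}{2 f}$
$- \frac{2852}{A{\left(-26 \right)}} + \frac{l}{4737} = - \frac{2852}{\frac{1}{2} \frac{1}{-26} \left(70 - 26\right)} + \frac{2602}{4737} = - \frac{2852}{\frac{1}{2} \left(- \frac{1}{26}\right) 44} + 2602 \cdot \frac{1}{4737} = - \frac{2852}{- \frac{11}{13}} + \frac{2602}{4737} = \left(-2852\right) \left(- \frac{13}{11}\right) + \frac{2602}{4737} = \frac{37076}{11} + \frac{2602}{4737} = \frac{175657634}{52107}$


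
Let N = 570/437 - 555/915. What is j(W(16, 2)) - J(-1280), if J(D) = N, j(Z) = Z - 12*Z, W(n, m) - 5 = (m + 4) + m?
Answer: -201608/1403 ≈ -143.70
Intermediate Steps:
N = 979/1403 (N = 570*(1/437) - 555*1/915 = 30/23 - 37/61 = 979/1403 ≈ 0.69779)
W(n, m) = 9 + 2*m (W(n, m) = 5 + ((m + 4) + m) = 5 + ((4 + m) + m) = 5 + (4 + 2*m) = 9 + 2*m)
j(Z) = -11*Z
J(D) = 979/1403
j(W(16, 2)) - J(-1280) = -11*(9 + 2*2) - 1*979/1403 = -11*(9 + 4) - 979/1403 = -11*13 - 979/1403 = -143 - 979/1403 = -201608/1403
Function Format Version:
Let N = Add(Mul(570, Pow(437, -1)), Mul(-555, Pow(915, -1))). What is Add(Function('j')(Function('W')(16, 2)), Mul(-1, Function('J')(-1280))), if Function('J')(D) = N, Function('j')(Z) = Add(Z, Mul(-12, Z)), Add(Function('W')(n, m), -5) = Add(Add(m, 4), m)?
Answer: Rational(-201608, 1403) ≈ -143.70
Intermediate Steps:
N = Rational(979, 1403) (N = Add(Mul(570, Rational(1, 437)), Mul(-555, Rational(1, 915))) = Add(Rational(30, 23), Rational(-37, 61)) = Rational(979, 1403) ≈ 0.69779)
Function('W')(n, m) = Add(9, Mul(2, m)) (Function('W')(n, m) = Add(5, Add(Add(m, 4), m)) = Add(5, Add(Add(4, m), m)) = Add(5, Add(4, Mul(2, m))) = Add(9, Mul(2, m)))
Function('j')(Z) = Mul(-11, Z)
Function('J')(D) = Rational(979, 1403)
Add(Function('j')(Function('W')(16, 2)), Mul(-1, Function('J')(-1280))) = Add(Mul(-11, Add(9, Mul(2, 2))), Mul(-1, Rational(979, 1403))) = Add(Mul(-11, Add(9, 4)), Rational(-979, 1403)) = Add(Mul(-11, 13), Rational(-979, 1403)) = Add(-143, Rational(-979, 1403)) = Rational(-201608, 1403)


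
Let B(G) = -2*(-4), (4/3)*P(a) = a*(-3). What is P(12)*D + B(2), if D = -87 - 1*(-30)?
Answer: 1547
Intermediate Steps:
P(a) = -9*a/4 (P(a) = 3*(a*(-3))/4 = 3*(-3*a)/4 = -9*a/4)
B(G) = 8
D = -57 (D = -87 + 30 = -57)
P(12)*D + B(2) = -9/4*12*(-57) + 8 = -27*(-57) + 8 = 1539 + 8 = 1547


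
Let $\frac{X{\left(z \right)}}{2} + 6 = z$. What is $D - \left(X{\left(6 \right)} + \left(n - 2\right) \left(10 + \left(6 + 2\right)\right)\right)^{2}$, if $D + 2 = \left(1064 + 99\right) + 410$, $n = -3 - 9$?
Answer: $-61933$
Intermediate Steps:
$X{\left(z \right)} = -12 + 2 z$
$n = -12$ ($n = -3 - 9 = -12$)
$D = 1571$ ($D = -2 + \left(\left(1064 + 99\right) + 410\right) = -2 + \left(1163 + 410\right) = -2 + 1573 = 1571$)
$D - \left(X{\left(6 \right)} + \left(n - 2\right) \left(10 + \left(6 + 2\right)\right)\right)^{2} = 1571 - \left(\left(-12 + 2 \cdot 6\right) + \left(-12 - 2\right) \left(10 + \left(6 + 2\right)\right)\right)^{2} = 1571 - \left(\left(-12 + 12\right) - 14 \left(10 + 8\right)\right)^{2} = 1571 - \left(0 - 252\right)^{2} = 1571 - \left(-252\right)^{2} = 1571 - 63504 = -61933$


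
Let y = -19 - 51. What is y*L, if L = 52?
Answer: -3640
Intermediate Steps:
y = -70
y*L = -70*52 = -3640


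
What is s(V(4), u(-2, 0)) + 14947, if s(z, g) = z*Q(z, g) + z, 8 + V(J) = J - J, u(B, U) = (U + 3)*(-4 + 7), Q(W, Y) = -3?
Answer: 14963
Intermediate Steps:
u(B, U) = 9 + 3*U (u(B, U) = (3 + U)*3 = 9 + 3*U)
V(J) = -8 (V(J) = -8 + (J - J) = -8 + 0 = -8)
s(z, g) = -2*z (s(z, g) = z*(-3) + z = -3*z + z = -2*z)
s(V(4), u(-2, 0)) + 14947 = -2*(-8) + 14947 = 16 + 14947 = 14963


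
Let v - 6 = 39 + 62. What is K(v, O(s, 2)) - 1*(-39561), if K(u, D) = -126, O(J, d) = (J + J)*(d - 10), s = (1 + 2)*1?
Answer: 39435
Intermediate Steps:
s = 3 (s = 3*1 = 3)
v = 107 (v = 6 + (39 + 62) = 6 + 101 = 107)
O(J, d) = 2*J*(-10 + d) (O(J, d) = (2*J)*(-10 + d) = 2*J*(-10 + d))
K(v, O(s, 2)) - 1*(-39561) = -126 - 1*(-39561) = -126 + 39561 = 39435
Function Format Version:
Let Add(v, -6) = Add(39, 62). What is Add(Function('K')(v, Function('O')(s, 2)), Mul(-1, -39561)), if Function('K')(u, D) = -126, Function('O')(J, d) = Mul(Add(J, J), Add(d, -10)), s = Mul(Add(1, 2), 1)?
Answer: 39435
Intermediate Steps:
s = 3 (s = Mul(3, 1) = 3)
v = 107 (v = Add(6, Add(39, 62)) = Add(6, 101) = 107)
Function('O')(J, d) = Mul(2, J, Add(-10, d)) (Function('O')(J, d) = Mul(Mul(2, J), Add(-10, d)) = Mul(2, J, Add(-10, d)))
Add(Function('K')(v, Function('O')(s, 2)), Mul(-1, -39561)) = Add(-126, Mul(-1, -39561)) = Add(-126, 39561) = 39435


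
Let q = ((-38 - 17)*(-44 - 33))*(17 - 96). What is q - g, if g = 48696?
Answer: -383261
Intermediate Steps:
q = -334565 (q = -55*(-77)*(-79) = 4235*(-79) = -334565)
q - g = -334565 - 1*48696 = -334565 - 48696 = -383261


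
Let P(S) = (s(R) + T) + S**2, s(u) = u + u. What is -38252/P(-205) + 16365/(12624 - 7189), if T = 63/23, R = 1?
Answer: 551904620/262696377 ≈ 2.1009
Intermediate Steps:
T = 63/23 (T = 63*(1/23) = 63/23 ≈ 2.7391)
s(u) = 2*u
P(S) = 109/23 + S**2 (P(S) = (2*1 + 63/23) + S**2 = (2 + 63/23) + S**2 = 109/23 + S**2)
-38252/P(-205) + 16365/(12624 - 7189) = -38252/(109/23 + (-205)**2) + 16365/(12624 - 7189) = -38252/(109/23 + 42025) + 16365/5435 = -38252/966684/23 + 16365*(1/5435) = -38252*23/966684 + 3273/1087 = -219949/241671 + 3273/1087 = 551904620/262696377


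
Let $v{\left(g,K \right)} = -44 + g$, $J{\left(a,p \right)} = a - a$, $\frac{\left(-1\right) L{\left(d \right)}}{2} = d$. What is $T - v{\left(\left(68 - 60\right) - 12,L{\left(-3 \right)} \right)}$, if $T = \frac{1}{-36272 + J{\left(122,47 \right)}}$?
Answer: $\frac{1741055}{36272} \approx 48.0$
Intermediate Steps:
$L{\left(d \right)} = - 2 d$
$J{\left(a,p \right)} = 0$
$T = - \frac{1}{36272}$ ($T = \frac{1}{-36272 + 0} = \frac{1}{-36272} = - \frac{1}{36272} \approx -2.7569 \cdot 10^{-5}$)
$T - v{\left(\left(68 - 60\right) - 12,L{\left(-3 \right)} \right)} = - \frac{1}{36272} - \left(-44 + \left(\left(68 - 60\right) - 12\right)\right) = - \frac{1}{36272} - \left(-44 + \left(8 - 12\right)\right) = - \frac{1}{36272} - \left(-44 - 4\right) = - \frac{1}{36272} - -48 = - \frac{1}{36272} + 48 = \frac{1741055}{36272}$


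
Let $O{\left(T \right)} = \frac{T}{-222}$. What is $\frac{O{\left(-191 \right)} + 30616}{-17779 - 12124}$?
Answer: $- \frac{6796943}{6638466} \approx -1.0239$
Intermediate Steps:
$O{\left(T \right)} = - \frac{T}{222}$ ($O{\left(T \right)} = T \left(- \frac{1}{222}\right) = - \frac{T}{222}$)
$\frac{O{\left(-191 \right)} + 30616}{-17779 - 12124} = \frac{\left(- \frac{1}{222}\right) \left(-191\right) + 30616}{-17779 - 12124} = \frac{\frac{191}{222} + 30616}{-29903} = \frac{6796943}{222} \left(- \frac{1}{29903}\right) = - \frac{6796943}{6638466}$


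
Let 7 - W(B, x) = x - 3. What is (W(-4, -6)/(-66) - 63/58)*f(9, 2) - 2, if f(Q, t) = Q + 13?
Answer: -2717/87 ≈ -31.230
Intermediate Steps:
f(Q, t) = 13 + Q
W(B, x) = 10 - x (W(B, x) = 7 - (x - 3) = 7 - (-3 + x) = 7 + (3 - x) = 10 - x)
(W(-4, -6)/(-66) - 63/58)*f(9, 2) - 2 = ((10 - 1*(-6))/(-66) - 63/58)*(13 + 9) - 2 = ((10 + 6)*(-1/66) - 63*1/58)*22 - 2 = (16*(-1/66) - 63/58)*22 - 2 = (-8/33 - 63/58)*22 - 2 = -2543/1914*22 - 2 = -2543/87 - 2 = -2717/87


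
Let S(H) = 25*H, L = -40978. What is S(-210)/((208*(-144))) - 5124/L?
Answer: 4388197/14611584 ≈ 0.30032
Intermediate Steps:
S(-210)/((208*(-144))) - 5124/L = (25*(-210))/((208*(-144))) - 5124/(-40978) = -5250/(-29952) - 5124*(-1/40978) = -5250*(-1/29952) + 366/2927 = 875/4992 + 366/2927 = 4388197/14611584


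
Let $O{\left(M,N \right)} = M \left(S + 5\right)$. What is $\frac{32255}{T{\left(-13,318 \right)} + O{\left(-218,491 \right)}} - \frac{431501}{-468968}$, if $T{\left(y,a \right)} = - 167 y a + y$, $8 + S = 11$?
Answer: $\frac{312267212961}{322941213128} \approx 0.96695$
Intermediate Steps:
$S = 3$ ($S = -8 + 11 = 3$)
$O{\left(M,N \right)} = 8 M$ ($O{\left(M,N \right)} = M \left(3 + 5\right) = M 8 = 8 M$)
$T{\left(y,a \right)} = y - 167 a y$ ($T{\left(y,a \right)} = - 167 a y + y = y - 167 a y$)
$\frac{32255}{T{\left(-13,318 \right)} + O{\left(-218,491 \right)}} - \frac{431501}{-468968} = \frac{32255}{- 13 \left(1 - 53106\right) + 8 \left(-218\right)} - \frac{431501}{-468968} = \frac{32255}{- 13 \left(1 - 53106\right) - 1744} - - \frac{431501}{468968} = \frac{32255}{\left(-13\right) \left(-53105\right) - 1744} + \frac{431501}{468968} = \frac{32255}{690365 - 1744} + \frac{431501}{468968} = \frac{32255}{688621} + \frac{431501}{468968} = \frac{312267212961}{322941213128}$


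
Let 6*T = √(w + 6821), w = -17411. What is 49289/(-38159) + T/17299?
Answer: -49289/38159 + I*√10590/103794 ≈ -1.2917 + 0.00099146*I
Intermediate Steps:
T = I*√10590/6 (T = √(-17411 + 6821)/6 = √(-10590)/6 = (I*√10590)/6 = I*√10590/6 ≈ 17.151*I)
49289/(-38159) + T/17299 = 49289/(-38159) + (I*√10590/6)/17299 = 49289*(-1/38159) + (I*√10590/6)*(1/17299) = -49289/38159 + I*√10590/103794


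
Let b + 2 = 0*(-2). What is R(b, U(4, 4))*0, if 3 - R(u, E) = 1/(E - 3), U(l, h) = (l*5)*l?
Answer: 0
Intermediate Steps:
U(l, h) = 5*l² (U(l, h) = (5*l)*l = 5*l²)
b = -2 (b = -2 + 0*(-2) = -2 + 0 = -2)
R(u, E) = 3 - 1/(-3 + E) (R(u, E) = 3 - 1/(E - 3) = 3 - 1/(-3 + E))
R(b, U(4, 4))*0 = ((-10 + 3*(5*4²))/(-3 + 5*4²))*0 = ((-10 + 3*(5*16))/(-3 + 5*16))*0 = ((-10 + 3*80)/(-3 + 80))*0 = ((-10 + 240)/77)*0 = ((1/77)*230)*0 = (230/77)*0 = 0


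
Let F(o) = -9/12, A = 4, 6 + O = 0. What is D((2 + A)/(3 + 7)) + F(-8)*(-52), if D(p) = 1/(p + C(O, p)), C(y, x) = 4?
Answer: 902/23 ≈ 39.217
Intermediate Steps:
O = -6 (O = -6 + 0 = -6)
F(o) = -¾ (F(o) = -9*1/12 = -¾)
D(p) = 1/(4 + p) (D(p) = 1/(p + 4) = 1/(4 + p))
D((2 + A)/(3 + 7)) + F(-8)*(-52) = 1/(4 + (2 + 4)/(3 + 7)) - ¾*(-52) = 1/(4 + 6/10) + 39 = 1/(4 + 6*(⅒)) + 39 = 1/(4 + ⅗) + 39 = 1/(23/5) + 39 = 5/23 + 39 = 902/23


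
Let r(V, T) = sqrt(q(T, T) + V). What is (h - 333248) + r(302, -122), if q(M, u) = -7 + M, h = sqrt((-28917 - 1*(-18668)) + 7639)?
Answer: -333248 + sqrt(173) + 3*I*sqrt(290) ≈ -3.3324e+5 + 51.088*I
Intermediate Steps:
h = 3*I*sqrt(290) (h = sqrt((-28917 + 18668) + 7639) = sqrt(-10249 + 7639) = sqrt(-2610) = 3*I*sqrt(290) ≈ 51.088*I)
r(V, T) = sqrt(-7 + T + V) (r(V, T) = sqrt((-7 + T) + V) = sqrt(-7 + T + V))
(h - 333248) + r(302, -122) = (3*I*sqrt(290) - 333248) + sqrt(-7 - 122 + 302) = (-333248 + 3*I*sqrt(290)) + sqrt(173) = -333248 + sqrt(173) + 3*I*sqrt(290)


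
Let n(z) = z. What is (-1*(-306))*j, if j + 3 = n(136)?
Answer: 40698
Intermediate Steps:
j = 133 (j = -3 + 136 = 133)
(-1*(-306))*j = -1*(-306)*133 = 306*133 = 40698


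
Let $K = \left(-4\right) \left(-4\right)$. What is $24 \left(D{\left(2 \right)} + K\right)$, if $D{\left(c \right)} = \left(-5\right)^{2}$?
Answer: $984$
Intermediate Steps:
$D{\left(c \right)} = 25$
$K = 16$
$24 \left(D{\left(2 \right)} + K\right) = 24 \left(25 + 16\right) = 24 \cdot 41 = 984$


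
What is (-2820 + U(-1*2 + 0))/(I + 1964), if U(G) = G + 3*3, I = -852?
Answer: -2813/1112 ≈ -2.5297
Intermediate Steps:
U(G) = 9 + G (U(G) = G + 9 = 9 + G)
(-2820 + U(-1*2 + 0))/(I + 1964) = (-2820 + (9 + (-1*2 + 0)))/(-852 + 1964) = (-2820 + (9 + (-2 + 0)))/1112 = (-2820 + (9 - 2))*(1/1112) = (-2820 + 7)*(1/1112) = -2813*1/1112 = -2813/1112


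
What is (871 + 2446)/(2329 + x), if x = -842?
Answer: 3317/1487 ≈ 2.2307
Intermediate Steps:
(871 + 2446)/(2329 + x) = (871 + 2446)/(2329 - 842) = 3317/1487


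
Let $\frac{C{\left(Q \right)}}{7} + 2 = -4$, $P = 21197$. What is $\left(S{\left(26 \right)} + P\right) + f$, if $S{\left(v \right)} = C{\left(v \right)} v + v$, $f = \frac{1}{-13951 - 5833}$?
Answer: $\frac{398271703}{19784} \approx 20131.0$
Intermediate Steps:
$C{\left(Q \right)} = -42$ ($C{\left(Q \right)} = -14 + 7 \left(-4\right) = -14 - 28 = -42$)
$f = - \frac{1}{19784}$ ($f = \frac{1}{-19784} = - \frac{1}{19784} \approx -5.0546 \cdot 10^{-5}$)
$S{\left(v \right)} = - 41 v$ ($S{\left(v \right)} = - 42 v + v = - 41 v$)
$\left(S{\left(26 \right)} + P\right) + f = \left(\left(-41\right) 26 + 21197\right) - \frac{1}{19784} = \left(-1066 + 21197\right) - \frac{1}{19784} = 20131 - \frac{1}{19784} = \frac{398271703}{19784}$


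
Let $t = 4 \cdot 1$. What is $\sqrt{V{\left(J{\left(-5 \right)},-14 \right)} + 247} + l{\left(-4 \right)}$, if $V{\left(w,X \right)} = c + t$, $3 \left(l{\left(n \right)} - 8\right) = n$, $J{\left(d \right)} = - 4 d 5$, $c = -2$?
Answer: $\frac{20}{3} + \sqrt{249} \approx 22.446$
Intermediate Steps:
$t = 4$
$J{\left(d \right)} = - 20 d$
$l{\left(n \right)} = 8 + \frac{n}{3}$
$V{\left(w,X \right)} = 2$ ($V{\left(w,X \right)} = -2 + 4 = 2$)
$\sqrt{V{\left(J{\left(-5 \right)},-14 \right)} + 247} + l{\left(-4 \right)} = \sqrt{2 + 247} + \left(8 + \frac{1}{3} \left(-4\right)\right) = \sqrt{249} + \left(8 - \frac{4}{3}\right) = \sqrt{249} + \frac{20}{3} = \frac{20}{3} + \sqrt{249}$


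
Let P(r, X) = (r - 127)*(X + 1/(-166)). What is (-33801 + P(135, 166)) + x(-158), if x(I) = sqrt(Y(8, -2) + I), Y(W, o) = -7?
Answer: -2695263/83 + I*sqrt(165) ≈ -32473.0 + 12.845*I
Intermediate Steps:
P(r, X) = (-127 + r)*(-1/166 + X) (P(r, X) = (-127 + r)*(X - 1/166) = (-127 + r)*(-1/166 + X))
x(I) = sqrt(-7 + I)
(-33801 + P(135, 166)) + x(-158) = (-33801 + (127/166 - 127*166 - 1/166*135 + 166*135)) + sqrt(-7 - 158) = (-33801 + (127/166 - 21082 - 135/166 + 22410)) + sqrt(-165) = (-33801 + 110220/83) + I*sqrt(165) = -2695263/83 + I*sqrt(165)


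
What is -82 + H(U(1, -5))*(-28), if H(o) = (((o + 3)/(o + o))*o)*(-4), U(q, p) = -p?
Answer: 366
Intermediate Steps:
H(o) = -6 - 2*o (H(o) = (((3 + o)/((2*o)))*o)*(-4) = (((3 + o)*(1/(2*o)))*o)*(-4) = (((3 + o)/(2*o))*o)*(-4) = (3/2 + o/2)*(-4) = -6 - 2*o)
-82 + H(U(1, -5))*(-28) = -82 + (-6 - (-2)*(-5))*(-28) = -82 + (-6 - 2*5)*(-28) = -82 + (-6 - 10)*(-28) = -82 - 16*(-28) = -82 + 448 = 366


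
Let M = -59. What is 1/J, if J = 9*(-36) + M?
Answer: -1/383 ≈ -0.0026110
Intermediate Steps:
J = -383 (J = 9*(-36) - 59 = -324 - 59 = -383)
1/J = 1/(-383) = -1/383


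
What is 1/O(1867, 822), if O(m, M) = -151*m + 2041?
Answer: -1/279876 ≈ -3.5730e-6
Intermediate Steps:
O(m, M) = 2041 - 151*m
1/O(1867, 822) = 1/(2041 - 151*1867) = 1/(2041 - 281917) = 1/(-279876) = -1/279876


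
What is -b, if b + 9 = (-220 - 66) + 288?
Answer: 7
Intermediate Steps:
b = -7 (b = -9 + ((-220 - 66) + 288) = -9 + (-286 + 288) = -9 + 2 = -7)
-b = -1*(-7) = 7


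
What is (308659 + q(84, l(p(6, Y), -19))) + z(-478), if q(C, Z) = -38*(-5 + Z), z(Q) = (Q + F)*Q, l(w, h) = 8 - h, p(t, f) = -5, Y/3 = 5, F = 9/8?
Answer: 2143077/4 ≈ 5.3577e+5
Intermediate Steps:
F = 9/8 (F = 9*(⅛) = 9/8 ≈ 1.1250)
Y = 15 (Y = 3*5 = 15)
z(Q) = Q*(9/8 + Q) (z(Q) = (Q + 9/8)*Q = (9/8 + Q)*Q = Q*(9/8 + Q))
q(C, Z) = 190 - 38*Z
(308659 + q(84, l(p(6, Y), -19))) + z(-478) = (308659 + (190 - 38*(8 - 1*(-19)))) + (⅛)*(-478)*(9 + 8*(-478)) = (308659 + (190 - 38*(8 + 19))) + (⅛)*(-478)*(9 - 3824) = (308659 + (190 - 38*27)) + (⅛)*(-478)*(-3815) = (308659 + (190 - 1026)) + 911785/4 = (308659 - 836) + 911785/4 = 307823 + 911785/4 = 2143077/4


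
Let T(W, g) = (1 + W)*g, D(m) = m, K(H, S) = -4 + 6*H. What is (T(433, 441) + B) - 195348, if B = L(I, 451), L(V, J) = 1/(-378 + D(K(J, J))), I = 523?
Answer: -9189095/2324 ≈ -3954.0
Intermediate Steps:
T(W, g) = g*(1 + W)
L(V, J) = 1/(-382 + 6*J) (L(V, J) = 1/(-378 + (-4 + 6*J)) = 1/(-382 + 6*J))
B = 1/2324 (B = 1/(2*(-191 + 3*451)) = 1/(2*(-191 + 1353)) = (½)/1162 = (½)*(1/1162) = 1/2324 ≈ 0.00043029)
(T(433, 441) + B) - 195348 = (441*(1 + 433) + 1/2324) - 195348 = (441*434 + 1/2324) - 195348 = (191394 + 1/2324) - 195348 = 444799657/2324 - 195348 = -9189095/2324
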